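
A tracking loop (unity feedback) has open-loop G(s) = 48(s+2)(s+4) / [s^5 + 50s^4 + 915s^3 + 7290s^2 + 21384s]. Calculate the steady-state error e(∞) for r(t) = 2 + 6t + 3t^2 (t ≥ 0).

The denominator has no term below 21384s — 1 pole at s=0, type 1. By superposition:
  • 2: tracked with zero error.
  • 6t: e_ss = 6/K_v with K_v=16/891 → 334.125.
  • 3t^2: a type-1 system cannot track it, e_ss → ∞.
The unbounded component dominates.

infinity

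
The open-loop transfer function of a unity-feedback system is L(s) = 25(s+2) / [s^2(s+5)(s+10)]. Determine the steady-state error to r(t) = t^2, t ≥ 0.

The open loop has two poles at the origin → type 2 system.
K_a = lim_{s→0} s^2·L(s) = 25·2 / (5·10) = 1.
r(t) = t^2 gives R(s) = 2/s^3.
e_ss = 2/K_a = 2/1 = 2.

2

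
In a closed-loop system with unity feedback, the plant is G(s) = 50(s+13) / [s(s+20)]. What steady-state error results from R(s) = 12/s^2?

The open loop has one pole at the origin → type 1 system.
K_v = lim_{s→0} s·G(s) = 50·13 / (20) = 32.5.
e_ss = 12/K_v = 12/32.5 = 24/65.

24/65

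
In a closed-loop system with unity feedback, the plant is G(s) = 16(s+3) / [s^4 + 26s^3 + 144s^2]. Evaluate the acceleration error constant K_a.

1/3

The denominator has no term below 144s^2 — 2 poles at s=0, type 2.
K_a = lim_{s→0} s^2·G(s) = 16·3 / 144 = 1/3.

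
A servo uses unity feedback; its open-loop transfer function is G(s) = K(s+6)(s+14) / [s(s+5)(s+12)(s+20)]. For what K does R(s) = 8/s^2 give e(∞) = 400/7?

2

One free integrator in G(s): this is a type 1 system.
K_v = lim_{s→0} s·G(s) = K·6·14 / (5·12·20) = 0.07·K.
e_ss = 8/K_v = 400/7 ⇒ K_v = 0.14 ⇒ K = 0.14/0.07 = 2.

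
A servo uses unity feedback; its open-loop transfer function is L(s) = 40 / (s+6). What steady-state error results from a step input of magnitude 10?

30/23

System type = 0 (no poles at s=0).
K_p = lim_{s→0} L(s) = 40 / (6) = 20/3.
e_ss = 10/(1 + K_p) = 10/(23/3) = 30/23.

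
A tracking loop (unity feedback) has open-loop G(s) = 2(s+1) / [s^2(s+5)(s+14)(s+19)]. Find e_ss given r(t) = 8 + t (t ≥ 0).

G(s) has two factors of s in the denominator, so the system is type 2. By superposition:
  • 8: tracked with zero error.
  • t: tracked with zero error.
Total e_ss = 0.

0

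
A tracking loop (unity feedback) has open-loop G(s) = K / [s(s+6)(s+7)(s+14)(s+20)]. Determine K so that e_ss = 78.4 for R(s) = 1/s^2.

G(s) has one factor of s in the denominator, so the system is type 1.
K_v = lim_{s→0} s·G(s) = K / (6·7·14·20) = (1/11760)·K.
e_ss = 1/K_v = 78.4 ⇒ K_v = 5/392 ⇒ K = (5/392)/(1/11760) = 150.

150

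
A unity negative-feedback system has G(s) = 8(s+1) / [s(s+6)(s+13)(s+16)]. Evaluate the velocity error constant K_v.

1/156

System type = 1 (one pole at s=0).
K_v = lim_{s→0} s·G(s) = 8·1 / (6·13·16) = 1/156.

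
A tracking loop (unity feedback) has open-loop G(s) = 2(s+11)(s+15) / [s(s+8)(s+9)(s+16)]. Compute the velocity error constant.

System type = 1 (one pole at s=0).
K_v = lim_{s→0} s·G(s) = 2·11·15 / (8·9·16) = 55/192.

55/192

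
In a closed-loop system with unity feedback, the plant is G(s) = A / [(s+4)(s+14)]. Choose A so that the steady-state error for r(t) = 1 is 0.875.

G(s) has no factors of s in the denominator, so the system is type 0.
K_p = lim_{s→0} G(s) = A / (4·14) = (1/56)·A.
e_ss = 1/(1 + K_p) = 0.875 ⇒ 1 + (1/56)·A = 8/7 ⇒ A = 8.

8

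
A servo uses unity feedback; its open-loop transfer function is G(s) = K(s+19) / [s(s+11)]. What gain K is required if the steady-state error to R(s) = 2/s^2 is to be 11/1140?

120

G(s) has one factor of s in the denominator, so the system is type 1.
K_v = lim_{s→0} s·G(s) = K·19 / (11) = (19/11)·K.
e_ss = 2/K_v = 11/1140 ⇒ K_v = 2280/11 ⇒ K = (2280/11)/(19/11) = 120.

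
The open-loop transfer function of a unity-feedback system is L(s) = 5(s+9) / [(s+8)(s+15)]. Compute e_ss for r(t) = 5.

The open loop has no poles at the origin → type 0 system.
K_p = lim_{s→0} L(s) = 5·9 / (8·15) = 0.375.
e_ss = 5/(1 + K_p) = 5/1.375 = 40/11.

40/11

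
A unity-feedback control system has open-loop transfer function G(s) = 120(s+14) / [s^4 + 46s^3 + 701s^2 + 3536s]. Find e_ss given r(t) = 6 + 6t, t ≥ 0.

442/35

The denominator has no term below 3536s — 1 pole at s=0, type 1. By superposition:
  • 6: tracked with zero error.
  • 6t: e_ss = 6/K_v with K_v=105/221 → 442/35.
Total e_ss = 442/35.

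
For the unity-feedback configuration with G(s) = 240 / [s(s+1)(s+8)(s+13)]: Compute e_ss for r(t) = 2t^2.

One free integrator in G(s): this is a type 1 system.
K_a = lim_{s→0} s^2·G(s) = 0; the steady-state error to this parabolic input grows without bound.

infinity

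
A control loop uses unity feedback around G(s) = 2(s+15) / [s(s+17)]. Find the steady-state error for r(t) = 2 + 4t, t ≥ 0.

34/15

One free integrator in G(s): this is a type 1 system. Taking each input component in turn:
  • 2: tracked with zero error.
  • 4t: e_ss = 4/K_v with K_v=30/17 → 34/15.
Total e_ss = 34/15.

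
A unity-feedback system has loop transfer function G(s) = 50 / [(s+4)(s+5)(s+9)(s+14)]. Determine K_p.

System type = 0 (no poles at s=0).
K_p = lim_{s→0} G(s) = 50 / (4·5·9·14) = 5/252.

5/252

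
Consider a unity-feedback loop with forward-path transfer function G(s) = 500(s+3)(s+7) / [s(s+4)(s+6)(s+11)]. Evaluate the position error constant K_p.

infinity

K_p = lim_{s→0} G(s); with 1 pole at the origin the limit diverges, so K_p = ∞.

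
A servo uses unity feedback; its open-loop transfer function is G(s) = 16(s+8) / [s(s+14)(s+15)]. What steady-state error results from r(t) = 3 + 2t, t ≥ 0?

105/32

One free integrator in G(s): this is a type 1 system. By superposition:
  • 3: tracked with zero error.
  • 2t: e_ss = 2/K_v with K_v=64/105 → 105/32.
Total e_ss = 105/32.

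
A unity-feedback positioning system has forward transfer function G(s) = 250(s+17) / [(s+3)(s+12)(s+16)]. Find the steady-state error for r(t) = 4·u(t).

G(s) has no factors of s in the denominator, so the system is type 0.
K_p = lim_{s→0} G(s) = 250·17 / (3·12·16) = 2125/288.
e_ss = 4/(1 + K_p) = 4/(2413/288) = 1152/2413.

1152/2413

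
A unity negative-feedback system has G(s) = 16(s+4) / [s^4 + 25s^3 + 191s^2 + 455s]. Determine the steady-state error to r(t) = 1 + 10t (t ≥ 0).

2275/32

The denominator has no term below 455s — 1 pole at s=0, type 1. Treating each term separately:
  • 1: tracked with zero error.
  • 10t: e_ss = 10/K_v with K_v=64/455 → 2275/32.
Total e_ss = 2275/32.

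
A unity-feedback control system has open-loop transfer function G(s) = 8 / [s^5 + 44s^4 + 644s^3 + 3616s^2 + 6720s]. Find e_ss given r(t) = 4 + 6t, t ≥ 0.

5040

The denominator has no term below 6720s — 1 pole at s=0, type 1. By superposition:
  • 4: tracked with zero error.
  • 6t: e_ss = 6/K_v with K_v=1/840 → 5040.
Total e_ss = 5040.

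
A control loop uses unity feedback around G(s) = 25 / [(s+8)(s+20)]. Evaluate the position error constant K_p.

System type = 0 (no poles at s=0).
K_p = lim_{s→0} G(s) = 25 / (8·20) = 5/32.

5/32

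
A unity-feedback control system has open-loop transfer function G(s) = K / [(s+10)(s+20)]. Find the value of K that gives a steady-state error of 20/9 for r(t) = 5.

G(s) has no factors of s in the denominator, so the system is type 0.
K_p = lim_{s→0} G(s) = K / (10·20) = 0.005·K.
e_ss = 5/(1 + K_p) = 20/9 ⇒ 1 + 0.005·K = 2.25 ⇒ K = 250.

250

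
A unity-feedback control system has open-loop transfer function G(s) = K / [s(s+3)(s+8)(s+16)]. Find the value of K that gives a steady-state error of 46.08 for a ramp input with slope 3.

One free integrator in G(s): this is a type 1 system.
K_v = lim_{s→0} s·G(s) = K / (3·8·16) = (1/384)·K.
e_ss = 3/K_v = 46.08 ⇒ K_v = 25/384 ⇒ K = (25/384)/(1/384) = 25.

25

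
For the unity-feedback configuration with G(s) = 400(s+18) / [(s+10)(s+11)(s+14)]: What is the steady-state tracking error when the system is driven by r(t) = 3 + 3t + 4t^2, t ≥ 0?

G(s) has no factors of s in the denominator, so the system is type 0. By superposition:
  • 3: e_ss = 3/(1+K_p) with K_p=360/77 → 231/437.
  • 3t: a type-0 system cannot track it, e_ss → ∞.
  • 4t^2: a type-0 system cannot track it, e_ss → ∞.
The unbounded component dominates.

infinity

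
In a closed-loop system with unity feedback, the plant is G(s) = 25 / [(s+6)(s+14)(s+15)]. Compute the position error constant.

5/252

No free integrators in G(s): this is a type 0 system.
K_p = lim_{s→0} G(s) = 25 / (6·14·15) = 5/252.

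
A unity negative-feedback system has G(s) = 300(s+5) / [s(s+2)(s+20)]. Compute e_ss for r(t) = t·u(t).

2/75

One free integrator in G(s): this is a type 1 system.
K_v = lim_{s→0} s·G(s) = 300·5 / (2·20) = 37.5.
e_ss = 1/K_v = 1/37.5 = 2/75.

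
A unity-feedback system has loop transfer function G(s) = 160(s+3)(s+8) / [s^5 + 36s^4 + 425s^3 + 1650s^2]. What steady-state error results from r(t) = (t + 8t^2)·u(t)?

Lowest-order denominator term is 1650s^2, so the open loop has 2 poles at the origin → type 2 system. Taking each input component in turn:
  • t: tracked with zero error.
  • 8t^2: e_ss = 16/K_a with K_a=128/55 → 6.875.
Total e_ss = 6.875.

6.875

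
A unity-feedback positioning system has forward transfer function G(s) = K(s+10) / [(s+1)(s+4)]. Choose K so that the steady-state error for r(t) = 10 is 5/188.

150

The open loop has no poles at the origin → type 0 system.
K_p = lim_{s→0} G(s) = K·10 / (1·4) = 2.5·K.
e_ss = 10/(1 + K_p) = 5/188 ⇒ 1 + 2.5·K = 376 ⇒ K = 150.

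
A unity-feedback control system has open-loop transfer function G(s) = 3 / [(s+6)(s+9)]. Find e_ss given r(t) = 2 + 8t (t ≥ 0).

infinity

No free integrators in G(s): this is a type 0 system. By superposition:
  • 2: e_ss = 2/(1+K_p) with K_p=1/18 → 36/19.
  • 8t: a type-0 system cannot track it, e_ss → ∞.
The unbounded component dominates.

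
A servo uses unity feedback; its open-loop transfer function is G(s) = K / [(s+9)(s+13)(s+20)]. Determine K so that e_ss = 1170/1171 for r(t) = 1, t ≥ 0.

2

No free integrators in G(s): this is a type 0 system.
K_p = lim_{s→0} G(s) = K / (9·13·20) = (1/2340)·K.
e_ss = 1/(1 + K_p) = 1170/1171 ⇒ 1 + (1/2340)·K = 1171/1170 ⇒ K = 2.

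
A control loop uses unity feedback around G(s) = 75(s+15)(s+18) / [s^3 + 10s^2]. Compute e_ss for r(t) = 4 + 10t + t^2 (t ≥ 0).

Lowest-order denominator term is 10s^2, so the open loop has 2 poles at the origin → type 2 system. Treating each term separately:
  • 4: tracked with zero error.
  • 10t: tracked with zero error.
  • t^2: e_ss = 2/K_a with K_a=2025 → 2/2025.
Total e_ss = 2/2025.

2/2025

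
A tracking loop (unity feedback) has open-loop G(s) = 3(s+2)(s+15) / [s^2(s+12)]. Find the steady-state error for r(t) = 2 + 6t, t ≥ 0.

Two free integrators in G(s): this is a type 2 system. Treating each term separately:
  • 2: tracked with zero error.
  • 6t: tracked with zero error.
Total e_ss = 0.

0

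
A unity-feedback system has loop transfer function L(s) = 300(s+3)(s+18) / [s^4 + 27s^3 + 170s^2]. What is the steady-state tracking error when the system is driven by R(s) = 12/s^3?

Factoring s^2 from the denominator leaves a polynomial with constant term 170, so the system is type 2.
K_a = lim_{s→0} s^2·L(s) = 300·3·18 / 170 = 1620/17.
r(t) = 6t^2 gives R(s) = 12/s^3.
e_ss = 12/K_a = 12/(1620/17) = 17/135.

17/135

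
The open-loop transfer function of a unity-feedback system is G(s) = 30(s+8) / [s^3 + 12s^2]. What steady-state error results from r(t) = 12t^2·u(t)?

1.2

Lowest-order denominator term is 12s^2, so the open loop has 2 poles at the origin → type 2 system.
K_a = lim_{s→0} s^2·G(s) = 30·8 / 12 = 20.
r(t) = 12t^2 gives R(s) = 24/s^3.
e_ss = 24/K_a = 24/20 = 1.2.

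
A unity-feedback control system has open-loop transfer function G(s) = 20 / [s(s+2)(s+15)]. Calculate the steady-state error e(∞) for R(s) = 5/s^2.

System type = 1 (one pole at s=0).
K_v = lim_{s→0} s·G(s) = 20 / (2·15) = 2/3.
e_ss = 5/K_v = 5/(2/3) = 7.5.

7.5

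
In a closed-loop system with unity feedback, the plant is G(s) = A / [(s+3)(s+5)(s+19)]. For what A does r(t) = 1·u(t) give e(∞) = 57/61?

No free integrators in G(s): this is a type 0 system.
K_p = lim_{s→0} G(s) = A / (3·5·19) = (1/285)·A.
e_ss = 1/(1 + K_p) = 57/61 ⇒ 1 + (1/285)·A = 61/57 ⇒ A = 20.

20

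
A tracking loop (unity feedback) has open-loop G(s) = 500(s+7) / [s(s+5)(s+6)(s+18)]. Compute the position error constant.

infinity

K_p = lim_{s→0} G(s); with 1 pole at the origin the limit diverges, so K_p = ∞.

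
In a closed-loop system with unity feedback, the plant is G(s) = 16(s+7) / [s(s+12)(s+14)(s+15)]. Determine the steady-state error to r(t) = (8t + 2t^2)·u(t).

infinity

G(s) has one factor of s in the denominator, so the system is type 1. Treating each term separately:
  • 8t: e_ss = 8/K_v with K_v=2/45 → 180.
  • 2t^2: a type-1 system cannot track it, e_ss → ∞.
The unbounded component dominates.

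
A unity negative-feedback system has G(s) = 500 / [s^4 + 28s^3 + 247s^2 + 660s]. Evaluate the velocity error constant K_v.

25/33

Lowest-order denominator term is 660s, so the open loop has 1 pole at the origin → type 1 system.
K_v = lim_{s→0} s·G(s) = 500 / 660 = 25/33.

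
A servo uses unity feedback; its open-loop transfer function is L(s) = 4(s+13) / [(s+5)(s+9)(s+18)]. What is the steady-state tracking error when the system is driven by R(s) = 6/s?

2430/431

No free integrators in L(s): this is a type 0 system.
K_p = lim_{s→0} L(s) = 4·13 / (5·9·18) = 26/405.
e_ss = 6/(1 + K_p) = 6/(431/405) = 2430/431.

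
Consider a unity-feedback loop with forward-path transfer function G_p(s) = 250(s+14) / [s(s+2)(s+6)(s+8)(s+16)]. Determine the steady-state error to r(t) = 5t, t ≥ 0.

384/175

System type = 1 (one pole at s=0).
K_v = lim_{s→0} s·G_p(s) = 250·14 / (2·6·8·16) = 875/384.
e_ss = 5/K_v = 5/(875/384) = 384/175.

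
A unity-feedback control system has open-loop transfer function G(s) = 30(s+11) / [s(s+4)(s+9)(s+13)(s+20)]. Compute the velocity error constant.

11/312

One free integrator in G(s): this is a type 1 system.
K_v = lim_{s→0} s·G(s) = 30·11 / (4·9·13·20) = 11/312.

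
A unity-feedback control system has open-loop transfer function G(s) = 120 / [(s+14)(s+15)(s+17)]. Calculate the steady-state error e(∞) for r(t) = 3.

The open loop has no poles at the origin → type 0 system.
K_p = lim_{s→0} G(s) = 120 / (14·15·17) = 4/119.
e_ss = 3/(1 + K_p) = 3/(123/119) = 119/41.

119/41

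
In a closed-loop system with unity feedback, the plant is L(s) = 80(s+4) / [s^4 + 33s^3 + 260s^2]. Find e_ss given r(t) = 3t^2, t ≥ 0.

4.875

Factoring s^2 from the denominator leaves a polynomial with constant term 260, so the system is type 2.
K_a = lim_{s→0} s^2·L(s) = 80·4 / 260 = 16/13.
r(t) = 3t^2 gives R(s) = 6/s^3.
e_ss = 6/K_a = 6/(16/13) = 4.875.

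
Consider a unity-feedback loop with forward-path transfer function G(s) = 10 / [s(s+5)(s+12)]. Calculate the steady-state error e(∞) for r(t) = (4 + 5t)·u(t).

30

The open loop has one pole at the origin → type 1 system. By superposition:
  • 4: tracked with zero error.
  • 5t: e_ss = 5/K_v with K_v=1/6 → 30.
Total e_ss = 30.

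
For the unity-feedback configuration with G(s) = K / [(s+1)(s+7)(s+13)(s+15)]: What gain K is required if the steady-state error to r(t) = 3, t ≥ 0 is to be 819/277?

System type = 0 (no poles at s=0).
K_p = lim_{s→0} G(s) = K / (1·7·13·15) = (1/1365)·K.
e_ss = 3/(1 + K_p) = 819/277 ⇒ 1 + (1/1365)·K = 277/273 ⇒ K = 20.

20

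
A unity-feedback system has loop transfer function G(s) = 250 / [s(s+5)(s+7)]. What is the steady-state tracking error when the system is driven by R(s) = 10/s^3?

infinity

One free integrator in G(s): this is a type 1 system.
K_a = lim_{s→0} s^2·G(s) = 0; the steady-state error to this parabolic input grows without bound.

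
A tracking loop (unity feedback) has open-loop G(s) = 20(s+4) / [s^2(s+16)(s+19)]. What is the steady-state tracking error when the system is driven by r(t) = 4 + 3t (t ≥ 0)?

The open loop has two poles at the origin → type 2 system. By superposition:
  • 4: tracked with zero error.
  • 3t: tracked with zero error.
Total e_ss = 0.

0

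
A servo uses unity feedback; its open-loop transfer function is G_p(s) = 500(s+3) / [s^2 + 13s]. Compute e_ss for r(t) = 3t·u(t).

0.026

Lowest-order denominator term is 13s, so the open loop has 1 pole at the origin → type 1 system.
K_v = lim_{s→0} s·G_p(s) = 500·3 / 13 = 1500/13.
e_ss = 3/K_v = 3/(1500/13) = 0.026.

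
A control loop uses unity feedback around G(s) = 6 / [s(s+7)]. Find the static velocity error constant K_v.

System type = 1 (one pole at s=0).
K_v = lim_{s→0} s·G(s) = 6 / (7) = 6/7.

6/7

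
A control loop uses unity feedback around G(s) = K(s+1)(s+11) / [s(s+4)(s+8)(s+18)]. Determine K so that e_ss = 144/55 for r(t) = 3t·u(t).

60

G(s) has one factor of s in the denominator, so the system is type 1.
K_v = lim_{s→0} s·G(s) = K·1·11 / (4·8·18) = (11/576)·K.
e_ss = 3/K_v = 144/55 ⇒ K_v = 55/48 ⇒ K = (55/48)/(11/576) = 60.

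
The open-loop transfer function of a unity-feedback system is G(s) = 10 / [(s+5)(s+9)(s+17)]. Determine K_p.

2/153

System type = 0 (no poles at s=0).
K_p = lim_{s→0} G(s) = 10 / (5·9·17) = 2/153.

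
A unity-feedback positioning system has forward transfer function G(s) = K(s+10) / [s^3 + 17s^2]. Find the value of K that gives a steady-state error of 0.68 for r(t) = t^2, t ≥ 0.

Lowest-order denominator term is 17s^2, so the open loop has 2 poles at the origin → type 2 system.
K_a = lim_{s→0} s^2·G(s) = K·10 / 17 = (10/17)·K.
e_ss = 2/K_a = 0.68 ⇒ K_a = 50/17 ⇒ K = (50/17)/(10/17) = 5.

5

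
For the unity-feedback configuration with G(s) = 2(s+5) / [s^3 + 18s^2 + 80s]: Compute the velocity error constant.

0.125

The denominator has no term below 80s — 1 pole at s=0, type 1.
K_v = lim_{s→0} s·G(s) = 2·5 / 80 = 0.125.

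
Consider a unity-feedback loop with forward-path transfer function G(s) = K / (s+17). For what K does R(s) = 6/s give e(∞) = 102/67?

50

The open loop has no poles at the origin → type 0 system.
K_p = lim_{s→0} G(s) = K / (17) = (1/17)·K.
e_ss = 6/(1 + K_p) = 102/67 ⇒ 1 + (1/17)·K = 67/17 ⇒ K = 50.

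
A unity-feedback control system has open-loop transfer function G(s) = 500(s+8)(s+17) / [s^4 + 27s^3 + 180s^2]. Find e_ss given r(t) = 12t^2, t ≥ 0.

27/425

Factoring s^2 from the denominator leaves a polynomial with constant term 180, so the system is type 2.
K_a = lim_{s→0} s^2·G(s) = 500·8·17 / 180 = 3400/9.
r(t) = 12t^2 gives R(s) = 24/s^3.
e_ss = 24/K_a = 24/(3400/9) = 27/425.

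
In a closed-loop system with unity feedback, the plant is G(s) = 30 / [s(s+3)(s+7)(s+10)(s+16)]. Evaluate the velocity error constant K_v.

1/112

G(s) has one factor of s in the denominator, so the system is type 1.
K_v = lim_{s→0} s·G(s) = 30 / (3·7·10·16) = 1/112.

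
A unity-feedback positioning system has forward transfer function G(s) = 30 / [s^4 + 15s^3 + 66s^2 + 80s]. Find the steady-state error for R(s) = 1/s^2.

8/3

The denominator has no term below 80s — 1 pole at s=0, type 1.
K_v = lim_{s→0} s·G(s) = 30 / 80 = 0.375.
e_ss = 1/K_v = 1/0.375 = 8/3.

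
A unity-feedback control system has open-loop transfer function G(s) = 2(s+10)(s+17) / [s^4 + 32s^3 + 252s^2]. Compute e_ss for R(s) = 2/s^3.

Factoring s^2 from the denominator leaves a polynomial with constant term 252, so the system is type 2.
K_a = lim_{s→0} s^2·G(s) = 2·10·17 / 252 = 85/63.
r(t) = t^2 gives R(s) = 2/s^3.
e_ss = 2/K_a = 2/(85/63) = 126/85.

126/85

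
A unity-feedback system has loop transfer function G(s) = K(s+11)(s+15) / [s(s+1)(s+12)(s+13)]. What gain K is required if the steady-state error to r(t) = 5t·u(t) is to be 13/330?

120

One free integrator in G(s): this is a type 1 system.
K_v = lim_{s→0} s·G(s) = K·11·15 / (1·12·13) = (55/52)·K.
e_ss = 5/K_v = 13/330 ⇒ K_v = 1650/13 ⇒ K = (1650/13)/(55/52) = 120.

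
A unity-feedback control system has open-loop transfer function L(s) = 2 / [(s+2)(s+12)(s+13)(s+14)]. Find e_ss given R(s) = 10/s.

System type = 0 (no poles at s=0).
K_p = lim_{s→0} L(s) = 2 / (2·12·13·14) = 1/2184.
e_ss = 10/(1 + K_p) = 10/(2185/2184) = 4368/437.

4368/437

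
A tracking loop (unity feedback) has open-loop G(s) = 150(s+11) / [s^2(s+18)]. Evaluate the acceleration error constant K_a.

275/3

Two free integrators in G(s): this is a type 2 system.
K_a = lim_{s→0} s^2·G(s) = 150·11 / (18) = 275/3.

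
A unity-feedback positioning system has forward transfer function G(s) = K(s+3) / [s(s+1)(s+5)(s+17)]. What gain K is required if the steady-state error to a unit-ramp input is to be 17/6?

10

G(s) has one factor of s in the denominator, so the system is type 1.
K_v = lim_{s→0} s·G(s) = K·3 / (1·5·17) = (3/85)·K.
e_ss = 1/K_v = 17/6 ⇒ K_v = 6/17 ⇒ K = (6/17)/(3/85) = 10.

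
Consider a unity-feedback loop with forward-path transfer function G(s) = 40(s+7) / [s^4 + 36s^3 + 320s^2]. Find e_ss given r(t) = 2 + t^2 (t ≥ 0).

The denominator has no term below 320s^2 — 2 poles at s=0, type 2. Taking each input component in turn:
  • 2: tracked with zero error.
  • t^2: e_ss = 2/K_a with K_a=0.875 → 16/7.
Total e_ss = 16/7.

16/7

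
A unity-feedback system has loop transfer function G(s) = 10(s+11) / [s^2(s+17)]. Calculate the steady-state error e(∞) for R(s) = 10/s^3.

17/11

G(s) has two factors of s in the denominator, so the system is type 2.
K_a = lim_{s→0} s^2·G(s) = 10·11 / (17) = 110/17.
r(t) = 5t^2 gives R(s) = 10/s^3.
e_ss = 10/K_a = 10/(110/17) = 17/11.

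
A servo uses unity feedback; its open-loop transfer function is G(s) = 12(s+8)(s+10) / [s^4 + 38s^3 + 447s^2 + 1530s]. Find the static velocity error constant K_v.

Factoring s from the denominator leaves a polynomial with constant term 1530, so the system is type 1.
K_v = lim_{s→0} s·G(s) = 12·8·10 / 1530 = 32/51.

32/51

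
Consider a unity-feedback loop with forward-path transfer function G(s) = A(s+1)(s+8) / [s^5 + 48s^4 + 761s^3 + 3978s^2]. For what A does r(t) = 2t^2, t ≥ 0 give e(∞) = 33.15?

60

Lowest-order denominator term is 3978s^2, so the open loop has 2 poles at the origin → type 2 system.
K_a = lim_{s→0} s^2·G(s) = A·1·8 / 3978 = (4/1989)·A.
e_ss = 4/K_a = 33.15 ⇒ K_a = 80/663 ⇒ A = (80/663)/(4/1989) = 60.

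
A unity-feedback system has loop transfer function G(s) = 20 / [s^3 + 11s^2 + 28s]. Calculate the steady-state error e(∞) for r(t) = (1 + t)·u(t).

1.4

Lowest-order denominator term is 28s, so the open loop has 1 pole at the origin → type 1 system. Taking each input component in turn:
  • 1: tracked with zero error.
  • t: e_ss = 1/K_v with K_v=5/7 → 1.4.
Total e_ss = 1.4.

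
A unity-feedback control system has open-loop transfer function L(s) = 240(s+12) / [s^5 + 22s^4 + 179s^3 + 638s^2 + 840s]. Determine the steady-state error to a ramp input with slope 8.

The denominator has no term below 840s — 1 pole at s=0, type 1.
K_v = lim_{s→0} s·L(s) = 240·12 / 840 = 24/7.
e_ss = 8/K_v = 8/(24/7) = 7/3.

7/3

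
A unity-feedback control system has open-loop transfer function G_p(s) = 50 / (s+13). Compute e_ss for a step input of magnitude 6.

System type = 0 (no poles at s=0).
K_p = lim_{s→0} G_p(s) = 50 / (13) = 50/13.
e_ss = 6/(1 + K_p) = 6/(63/13) = 26/21.

26/21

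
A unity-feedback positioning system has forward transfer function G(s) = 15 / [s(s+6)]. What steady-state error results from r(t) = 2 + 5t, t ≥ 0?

System type = 1 (one pole at s=0). By superposition:
  • 2: tracked with zero error.
  • 5t: e_ss = 5/K_v with K_v=2.5 → 2.
Total e_ss = 2.

2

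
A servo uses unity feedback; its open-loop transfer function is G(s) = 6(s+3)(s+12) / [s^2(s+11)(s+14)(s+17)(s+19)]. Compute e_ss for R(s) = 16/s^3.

The open loop has two poles at the origin → type 2 system.
K_a = lim_{s→0} s^2·G(s) = 6·3·12 / (11·14·17·19) = 108/24871.
r(t) = 8t^2 gives R(s) = 16/s^3.
e_ss = 16/K_a = 16/(108/24871) = 99484/27.

99484/27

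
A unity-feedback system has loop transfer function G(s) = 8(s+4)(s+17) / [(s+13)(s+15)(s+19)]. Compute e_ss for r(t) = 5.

18525/4249

G(s) has no factors of s in the denominator, so the system is type 0.
K_p = lim_{s→0} G(s) = 8·4·17 / (13·15·19) = 544/3705.
e_ss = 5/(1 + K_p) = 5/(4249/3705) = 18525/4249.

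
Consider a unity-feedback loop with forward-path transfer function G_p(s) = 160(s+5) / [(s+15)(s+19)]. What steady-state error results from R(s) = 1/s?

System type = 0 (no poles at s=0).
K_p = lim_{s→0} G_p(s) = 160·5 / (15·19) = 160/57.
e_ss = 1/(1 + K_p) = 1/(217/57) = 57/217.

57/217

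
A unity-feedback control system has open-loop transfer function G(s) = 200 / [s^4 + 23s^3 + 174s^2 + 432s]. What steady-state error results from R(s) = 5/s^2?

10.8

Factoring s from the denominator leaves a polynomial with constant term 432, so the system is type 1.
K_v = lim_{s→0} s·G(s) = 200 / 432 = 25/54.
e_ss = 5/K_v = 5/(25/54) = 10.8.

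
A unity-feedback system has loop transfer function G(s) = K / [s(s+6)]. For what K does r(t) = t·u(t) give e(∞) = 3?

2

G(s) has one factor of s in the denominator, so the system is type 1.
K_v = lim_{s→0} s·G(s) = K / (6) = (1/6)·K.
e_ss = 1/K_v = 3 ⇒ K_v = 1/3 ⇒ K = (1/3)/(1/6) = 2.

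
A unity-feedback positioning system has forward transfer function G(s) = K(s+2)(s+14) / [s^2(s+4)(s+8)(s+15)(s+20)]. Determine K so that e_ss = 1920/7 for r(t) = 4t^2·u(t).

10

Two free integrators in G(s): this is a type 2 system.
K_a = lim_{s→0} s^2·G(s) = K·2·14 / (4·8·15·20) = (7/2400)·K.
e_ss = 8/K_a = 1920/7 ⇒ K_a = 7/240 ⇒ K = (7/240)/(7/2400) = 10.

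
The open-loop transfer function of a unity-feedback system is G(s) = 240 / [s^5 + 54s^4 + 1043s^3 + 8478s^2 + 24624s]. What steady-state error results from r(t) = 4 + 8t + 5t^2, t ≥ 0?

The denominator has no term below 24624s — 1 pole at s=0, type 1. Taking each input component in turn:
  • 4: tracked with zero error.
  • 8t: e_ss = 8/K_v with K_v=5/513 → 820.8.
  • 5t^2: a type-1 system cannot track it, e_ss → ∞.
The unbounded component dominates.

infinity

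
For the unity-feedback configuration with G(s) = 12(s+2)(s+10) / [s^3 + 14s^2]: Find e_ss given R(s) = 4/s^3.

7/30

Factoring s^2 from the denominator leaves a polynomial with constant term 14, so the system is type 2.
K_a = lim_{s→0} s^2·G(s) = 12·2·10 / 14 = 120/7.
r(t) = 2t^2 gives R(s) = 4/s^3.
e_ss = 4/K_a = 4/(120/7) = 7/30.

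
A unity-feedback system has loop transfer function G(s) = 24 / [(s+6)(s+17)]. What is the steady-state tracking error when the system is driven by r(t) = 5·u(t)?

85/21

No free integrators in G(s): this is a type 0 system.
K_p = lim_{s→0} G(s) = 24 / (6·17) = 4/17.
e_ss = 5/(1 + K_p) = 5/(21/17) = 85/21.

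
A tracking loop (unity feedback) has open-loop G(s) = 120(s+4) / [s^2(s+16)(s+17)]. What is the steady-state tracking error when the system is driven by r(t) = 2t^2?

34/15

Two free integrators in G(s): this is a type 2 system.
K_a = lim_{s→0} s^2·G(s) = 120·4 / (16·17) = 30/17.
r(t) = 2t^2 gives R(s) = 4/s^3.
e_ss = 4/K_a = 4/(30/17) = 34/15.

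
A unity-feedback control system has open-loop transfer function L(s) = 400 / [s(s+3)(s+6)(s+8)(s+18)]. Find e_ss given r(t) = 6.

System type = 1 (one pole at s=0).
K_p = ∞ for a type-1 system; e_ss to a step is zero.

0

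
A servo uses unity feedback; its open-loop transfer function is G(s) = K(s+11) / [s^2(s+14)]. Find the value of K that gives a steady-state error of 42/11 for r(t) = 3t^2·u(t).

2

Two free integrators in G(s): this is a type 2 system.
K_a = lim_{s→0} s^2·G(s) = K·11 / (14) = (11/14)·K.
e_ss = 6/K_a = 42/11 ⇒ K_a = 11/7 ⇒ K = (11/7)/(11/14) = 2.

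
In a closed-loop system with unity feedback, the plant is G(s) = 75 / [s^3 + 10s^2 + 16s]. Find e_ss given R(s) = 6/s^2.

1.28

Lowest-order denominator term is 16s, so the open loop has 1 pole at the origin → type 1 system.
K_v = lim_{s→0} s·G(s) = 75 / 16 = 4.6875.
e_ss = 6/K_v = 6/4.6875 = 1.28.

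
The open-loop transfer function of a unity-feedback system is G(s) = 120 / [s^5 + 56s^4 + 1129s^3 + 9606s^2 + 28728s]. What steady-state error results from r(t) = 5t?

The denominator has no term below 28728s — 1 pole at s=0, type 1.
K_v = lim_{s→0} s·G(s) = 120 / 28728 = 5/1197.
e_ss = 5/K_v = 5/(5/1197) = 1197.

1197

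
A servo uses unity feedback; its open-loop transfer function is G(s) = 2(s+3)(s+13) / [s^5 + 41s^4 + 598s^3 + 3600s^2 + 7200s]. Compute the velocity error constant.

The denominator has no term below 7200s — 1 pole at s=0, type 1.
K_v = lim_{s→0} s·G(s) = 2·3·13 / 7200 = 13/1200.

13/1200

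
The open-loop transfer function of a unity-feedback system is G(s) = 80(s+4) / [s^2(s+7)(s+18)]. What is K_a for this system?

160/63

Two free integrators in G(s): this is a type 2 system.
K_a = lim_{s→0} s^2·G(s) = 80·4 / (7·18) = 160/63.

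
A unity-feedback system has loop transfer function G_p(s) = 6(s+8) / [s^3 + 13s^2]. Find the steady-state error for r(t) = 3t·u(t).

Lowest-order denominator term is 13s^2, so the open loop has 2 poles at the origin → type 2 system.
A type-2 system has K_v = ∞, so it tracks a ramp input with zero steady-state error.

0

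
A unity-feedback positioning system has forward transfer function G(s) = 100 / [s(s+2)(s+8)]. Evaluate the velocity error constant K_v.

6.25

The open loop has one pole at the origin → type 1 system.
K_v = lim_{s→0} s·G(s) = 100 / (2·8) = 6.25.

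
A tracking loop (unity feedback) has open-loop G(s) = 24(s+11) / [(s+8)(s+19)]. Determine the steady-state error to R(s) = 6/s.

System type = 0 (no poles at s=0).
K_p = lim_{s→0} G(s) = 24·11 / (8·19) = 33/19.
e_ss = 6/(1 + K_p) = 6/(52/19) = 57/26.

57/26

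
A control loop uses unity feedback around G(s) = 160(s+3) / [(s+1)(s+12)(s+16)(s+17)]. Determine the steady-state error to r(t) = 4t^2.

infinity

The open loop has no poles at the origin → type 0 system.
K_a = lim_{s→0} s^2·G(s) = 0; the steady-state error to this parabolic input grows without bound.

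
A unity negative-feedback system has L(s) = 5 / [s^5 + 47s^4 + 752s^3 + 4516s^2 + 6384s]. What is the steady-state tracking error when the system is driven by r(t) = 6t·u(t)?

Factoring s from the denominator leaves a polynomial with constant term 6384, so the system is type 1.
K_v = lim_{s→0} s·L(s) = 5 / 6384 = 5/6384.
e_ss = 6/K_v = 6/(5/6384) = 7660.8.

7660.8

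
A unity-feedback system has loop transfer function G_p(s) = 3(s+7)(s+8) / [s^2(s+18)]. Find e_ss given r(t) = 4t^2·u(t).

6/7

Two free integrators in G_p(s): this is a type 2 system.
K_a = lim_{s→0} s^2·G_p(s) = 3·7·8 / (18) = 28/3.
r(t) = 4t^2 gives R(s) = 8/s^3.
e_ss = 8/K_a = 8/(28/3) = 6/7.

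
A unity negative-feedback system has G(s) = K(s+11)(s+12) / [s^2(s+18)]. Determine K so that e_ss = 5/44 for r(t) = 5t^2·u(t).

System type = 2 (two poles at s=0).
K_a = lim_{s→0} s^2·G(s) = K·11·12 / (18) = (22/3)·K.
e_ss = 10/K_a = 5/44 ⇒ K_a = 88 ⇒ K = 88/(22/3) = 12.

12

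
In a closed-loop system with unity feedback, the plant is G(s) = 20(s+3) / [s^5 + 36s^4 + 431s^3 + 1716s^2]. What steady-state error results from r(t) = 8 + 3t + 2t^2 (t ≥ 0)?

114.4

The denominator has no term below 1716s^2 — 2 poles at s=0, type 2. Treating each term separately:
  • 8: tracked with zero error.
  • 3t: tracked with zero error.
  • 2t^2: e_ss = 4/K_a with K_a=5/143 → 114.4.
Total e_ss = 114.4.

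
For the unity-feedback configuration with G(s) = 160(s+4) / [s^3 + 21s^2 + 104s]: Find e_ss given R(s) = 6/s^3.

Lowest-order denominator term is 104s, so the open loop has 1 pole at the origin → type 1 system.
For a type-1 system K_a = 0, so e_ss to a parabolic input is unbounded.

infinity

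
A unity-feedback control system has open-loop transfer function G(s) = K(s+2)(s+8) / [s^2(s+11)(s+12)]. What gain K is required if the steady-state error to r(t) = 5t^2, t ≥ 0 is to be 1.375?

60

G(s) has two factors of s in the denominator, so the system is type 2.
K_a = lim_{s→0} s^2·G(s) = K·2·8 / (11·12) = (4/33)·K.
e_ss = 10/K_a = 1.375 ⇒ K_a = 80/11 ⇒ K = (80/11)/(4/33) = 60.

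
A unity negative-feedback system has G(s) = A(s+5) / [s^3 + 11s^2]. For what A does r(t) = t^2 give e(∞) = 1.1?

Lowest-order denominator term is 11s^2, so the open loop has 2 poles at the origin → type 2 system.
K_a = lim_{s→0} s^2·G(s) = A·5 / 11 = (5/11)·A.
e_ss = 2/K_a = 1.1 ⇒ K_a = 20/11 ⇒ A = (20/11)/(5/11) = 4.

4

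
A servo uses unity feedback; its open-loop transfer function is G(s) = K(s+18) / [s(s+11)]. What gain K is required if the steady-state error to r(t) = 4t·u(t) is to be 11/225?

50

System type = 1 (one pole at s=0).
K_v = lim_{s→0} s·G(s) = K·18 / (11) = (18/11)·K.
e_ss = 4/K_v = 11/225 ⇒ K_v = 900/11 ⇒ K = (900/11)/(18/11) = 50.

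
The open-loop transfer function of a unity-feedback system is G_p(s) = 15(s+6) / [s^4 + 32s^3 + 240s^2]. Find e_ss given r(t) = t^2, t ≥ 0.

The denominator has no term below 240s^2 — 2 poles at s=0, type 2.
K_a = lim_{s→0} s^2·G_p(s) = 15·6 / 240 = 0.375.
r(t) = t^2 gives R(s) = 2/s^3.
e_ss = 2/K_a = 2/0.375 = 16/3.

16/3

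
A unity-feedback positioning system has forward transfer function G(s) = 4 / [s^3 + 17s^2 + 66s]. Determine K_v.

Factoring s from the denominator leaves a polynomial with constant term 66, so the system is type 1.
K_v = lim_{s→0} s·G(s) = 4 / 66 = 2/33.

2/33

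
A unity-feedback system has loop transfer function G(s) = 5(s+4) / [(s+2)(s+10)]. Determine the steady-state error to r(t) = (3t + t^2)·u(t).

infinity

The open loop has no poles at the origin → type 0 system. By superposition:
  • 3t: a type-0 system cannot track it, e_ss → ∞.
  • t^2: a type-0 system cannot track it, e_ss → ∞.
The unbounded component dominates.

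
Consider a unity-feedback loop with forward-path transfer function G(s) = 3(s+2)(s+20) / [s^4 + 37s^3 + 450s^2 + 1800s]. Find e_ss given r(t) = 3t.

Factoring s from the denominator leaves a polynomial with constant term 1800, so the system is type 1.
K_v = lim_{s→0} s·G(s) = 3·2·20 / 1800 = 1/15.
e_ss = 3/K_v = 3/(1/15) = 45.

45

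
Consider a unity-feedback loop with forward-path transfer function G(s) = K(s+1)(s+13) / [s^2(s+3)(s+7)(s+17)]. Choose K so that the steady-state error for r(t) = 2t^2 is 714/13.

2

Two free integrators in G(s): this is a type 2 system.
K_a = lim_{s→0} s^2·G(s) = K·1·13 / (3·7·17) = (13/357)·K.
e_ss = 4/K_a = 714/13 ⇒ K_a = 26/357 ⇒ K = (26/357)/(13/357) = 2.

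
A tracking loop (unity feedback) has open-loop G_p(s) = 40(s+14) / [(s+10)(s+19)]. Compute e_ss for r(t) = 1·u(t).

19/75

No free integrators in G_p(s): this is a type 0 system.
K_p = lim_{s→0} G_p(s) = 40·14 / (10·19) = 56/19.
e_ss = 1/(1 + K_p) = 1/(75/19) = 19/75.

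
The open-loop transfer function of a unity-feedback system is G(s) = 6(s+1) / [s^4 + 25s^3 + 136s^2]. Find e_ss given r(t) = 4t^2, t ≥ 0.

Factoring s^2 from the denominator leaves a polynomial with constant term 136, so the system is type 2.
K_a = lim_{s→0} s^2·G(s) = 6·1 / 136 = 3/68.
r(t) = 4t^2 gives R(s) = 8/s^3.
e_ss = 8/K_a = 8/(3/68) = 544/3.

544/3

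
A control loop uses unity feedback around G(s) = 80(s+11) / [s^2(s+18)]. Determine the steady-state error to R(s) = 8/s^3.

9/55

G(s) has two factors of s in the denominator, so the system is type 2.
K_a = lim_{s→0} s^2·G(s) = 80·11 / (18) = 440/9.
r(t) = 4t^2 gives R(s) = 8/s^3.
e_ss = 8/K_a = 8/(440/9) = 9/55.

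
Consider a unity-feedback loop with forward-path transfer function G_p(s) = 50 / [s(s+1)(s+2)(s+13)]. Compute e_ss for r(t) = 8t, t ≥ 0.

4.16

One free integrator in G_p(s): this is a type 1 system.
K_v = lim_{s→0} s·G_p(s) = 50 / (1·2·13) = 25/13.
e_ss = 8/K_v = 8/(25/13) = 4.16.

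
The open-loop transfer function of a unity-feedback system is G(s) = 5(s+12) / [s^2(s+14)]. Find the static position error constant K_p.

infinity

K_p = lim_{s→0} G(s); with 2 poles at the origin the limit diverges, so K_p = ∞.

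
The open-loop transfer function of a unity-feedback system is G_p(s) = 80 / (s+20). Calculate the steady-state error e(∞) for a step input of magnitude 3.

0.6

G_p(s) has no factors of s in the denominator, so the system is type 0.
K_p = lim_{s→0} G_p(s) = 80 / (20) = 4.
e_ss = 3/(1 + K_p) = 3/5 = 0.6.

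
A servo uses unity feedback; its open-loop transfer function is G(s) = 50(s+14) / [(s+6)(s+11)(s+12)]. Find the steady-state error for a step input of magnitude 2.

System type = 0 (no poles at s=0).
K_p = lim_{s→0} G(s) = 50·14 / (6·11·12) = 175/198.
e_ss = 2/(1 + K_p) = 2/(373/198) = 396/373.

396/373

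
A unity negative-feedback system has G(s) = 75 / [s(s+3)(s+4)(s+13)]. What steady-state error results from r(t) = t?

2.08

System type = 1 (one pole at s=0).
K_v = lim_{s→0} s·G(s) = 75 / (3·4·13) = 25/52.
e_ss = 1/K_v = 1/(25/52) = 2.08.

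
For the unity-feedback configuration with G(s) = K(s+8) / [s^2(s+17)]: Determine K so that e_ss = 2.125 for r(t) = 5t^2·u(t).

10

The open loop has two poles at the origin → type 2 system.
K_a = lim_{s→0} s^2·G(s) = K·8 / (17) = (8/17)·K.
e_ss = 10/K_a = 2.125 ⇒ K_a = 80/17 ⇒ K = (80/17)/(8/17) = 10.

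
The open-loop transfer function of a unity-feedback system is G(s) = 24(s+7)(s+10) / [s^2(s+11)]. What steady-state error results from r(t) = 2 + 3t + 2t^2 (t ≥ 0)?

11/420

G(s) has two factors of s in the denominator, so the system is type 2. By superposition:
  • 2: tracked with zero error.
  • 3t: tracked with zero error.
  • 2t^2: e_ss = 4/K_a with K_a=1680/11 → 11/420.
Total e_ss = 11/420.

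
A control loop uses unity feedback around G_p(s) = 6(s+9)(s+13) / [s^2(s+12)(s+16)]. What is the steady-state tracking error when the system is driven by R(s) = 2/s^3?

Two free integrators in G_p(s): this is a type 2 system.
K_a = lim_{s→0} s^2·G_p(s) = 6·9·13 / (12·16) = 117/32.
r(t) = t^2 gives R(s) = 2/s^3.
e_ss = 2/K_a = 2/(117/32) = 64/117.

64/117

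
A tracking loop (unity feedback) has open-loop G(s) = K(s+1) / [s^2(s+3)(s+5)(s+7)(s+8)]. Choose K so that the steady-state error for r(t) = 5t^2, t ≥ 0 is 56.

150

Two free integrators in G(s): this is a type 2 system.
K_a = lim_{s→0} s^2·G(s) = K·1 / (3·5·7·8) = (1/840)·K.
e_ss = 10/K_a = 56 ⇒ K_a = 5/28 ⇒ K = (5/28)/(1/840) = 150.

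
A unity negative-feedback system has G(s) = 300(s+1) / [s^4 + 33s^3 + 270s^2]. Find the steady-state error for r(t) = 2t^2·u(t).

The denominator has no term below 270s^2 — 2 poles at s=0, type 2.
K_a = lim_{s→0} s^2·G(s) = 300·1 / 270 = 10/9.
r(t) = 2t^2 gives R(s) = 4/s^3.
e_ss = 4/K_a = 4/(10/9) = 3.6.

3.6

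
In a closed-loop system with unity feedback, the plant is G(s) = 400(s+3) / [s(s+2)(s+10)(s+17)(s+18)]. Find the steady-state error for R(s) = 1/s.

G(s) has one factor of s in the denominator, so the system is type 1.
K_p = ∞ for a type-1 system; e_ss to a step is zero.

0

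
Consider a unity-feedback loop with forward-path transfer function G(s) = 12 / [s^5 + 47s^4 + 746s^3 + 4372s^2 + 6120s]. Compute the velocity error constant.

Factoring s from the denominator leaves a polynomial with constant term 6120, so the system is type 1.
K_v = lim_{s→0} s·G(s) = 12 / 6120 = 1/510.

1/510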